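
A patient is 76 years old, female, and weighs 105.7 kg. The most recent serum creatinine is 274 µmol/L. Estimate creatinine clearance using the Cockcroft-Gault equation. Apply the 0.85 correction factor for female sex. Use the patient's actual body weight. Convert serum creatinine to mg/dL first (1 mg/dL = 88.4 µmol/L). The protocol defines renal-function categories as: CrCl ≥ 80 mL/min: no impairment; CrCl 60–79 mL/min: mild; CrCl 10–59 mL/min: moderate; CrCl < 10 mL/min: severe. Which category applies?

SCr = 274 / 88.4 = 3.1 mg/dL
CrCl = (140 − 76) × 105.7 / (72 × 3.1) × 0.85 = 6764.8 / 223.20 × 0.85 ≈ 25.8 mL/min
26 mL/min falls in the 'moderate' range.

moderate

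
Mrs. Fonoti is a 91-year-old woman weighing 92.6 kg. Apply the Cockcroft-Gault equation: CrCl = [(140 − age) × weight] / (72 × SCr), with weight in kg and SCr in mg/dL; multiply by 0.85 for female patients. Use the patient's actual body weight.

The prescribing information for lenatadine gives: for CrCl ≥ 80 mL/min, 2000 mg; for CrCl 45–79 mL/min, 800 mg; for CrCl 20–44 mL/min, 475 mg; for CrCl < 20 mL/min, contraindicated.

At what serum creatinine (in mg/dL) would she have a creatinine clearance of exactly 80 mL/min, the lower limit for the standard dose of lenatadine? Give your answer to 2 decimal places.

0.67 mg/dL

Standard dose requires CrCl ≥ 80 mL/min.
Set (140 − 91) × 92.6 × 0.85 / (72 × SCr) = 80
SCr = (140 − 91) × 92.6 × 0.85 / (72 × 80) = 0.670 mg/dL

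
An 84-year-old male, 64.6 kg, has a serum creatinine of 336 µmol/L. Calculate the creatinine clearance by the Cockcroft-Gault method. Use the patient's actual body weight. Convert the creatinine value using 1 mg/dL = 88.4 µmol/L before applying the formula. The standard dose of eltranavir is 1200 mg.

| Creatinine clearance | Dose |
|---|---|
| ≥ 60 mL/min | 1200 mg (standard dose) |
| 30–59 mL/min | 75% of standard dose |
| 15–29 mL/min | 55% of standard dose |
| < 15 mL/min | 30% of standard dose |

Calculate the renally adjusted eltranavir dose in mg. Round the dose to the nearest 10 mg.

SCr = 336 / 88.4 = 3.801 mg/dL
CrCl = (140 − 84) × 64.6 / (72 × 3.801) = 3617.6 / 273.67 ≈ 13.2 mL/min
CrCl ≈ 13 mL/min → bracket < 15 mL/min.
30% of 1200 mg = 360 mg

360 mg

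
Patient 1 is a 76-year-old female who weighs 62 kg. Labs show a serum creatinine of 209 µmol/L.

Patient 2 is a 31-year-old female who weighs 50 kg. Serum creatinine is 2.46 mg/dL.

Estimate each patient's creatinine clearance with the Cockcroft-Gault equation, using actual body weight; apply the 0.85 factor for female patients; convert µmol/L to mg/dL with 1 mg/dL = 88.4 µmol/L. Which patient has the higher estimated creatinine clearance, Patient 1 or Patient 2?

Patient 1: SCr = 209 / 88.4 = 2.364 mg/dL
Patient 1: CrCl = (140 − 76) × 62 / (72 × 2.364) × 0.85 = 3968.0 / 170.21 × 0.85 ≈ 19.8 mL/min
Patient 2: CrCl = (140 − 31) × 50 / (72 × 2.46) × 0.85 = 5450.0 / 177.12 × 0.85 ≈ 26.2 mL/min
19.8 vs 26.2 mL/min → Patient 2 is higher.

Patient 2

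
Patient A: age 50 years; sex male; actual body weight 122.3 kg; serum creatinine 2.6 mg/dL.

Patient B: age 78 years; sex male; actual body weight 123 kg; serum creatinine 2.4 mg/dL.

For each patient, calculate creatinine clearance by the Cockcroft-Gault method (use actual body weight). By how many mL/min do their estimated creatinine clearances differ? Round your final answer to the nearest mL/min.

15 mL/min

Patient A: CrCl = (140 − 50) × 122.3 / (72 × 2.6) = 11007.0 / 187.20 ≈ 58.8 mL/min
Patient B: CrCl = (140 − 78) × 123 / (72 × 2.4) = 7626.0 / 172.80 ≈ 44.1 mL/min
|58.8 − 44.1| = 14.7 mL/min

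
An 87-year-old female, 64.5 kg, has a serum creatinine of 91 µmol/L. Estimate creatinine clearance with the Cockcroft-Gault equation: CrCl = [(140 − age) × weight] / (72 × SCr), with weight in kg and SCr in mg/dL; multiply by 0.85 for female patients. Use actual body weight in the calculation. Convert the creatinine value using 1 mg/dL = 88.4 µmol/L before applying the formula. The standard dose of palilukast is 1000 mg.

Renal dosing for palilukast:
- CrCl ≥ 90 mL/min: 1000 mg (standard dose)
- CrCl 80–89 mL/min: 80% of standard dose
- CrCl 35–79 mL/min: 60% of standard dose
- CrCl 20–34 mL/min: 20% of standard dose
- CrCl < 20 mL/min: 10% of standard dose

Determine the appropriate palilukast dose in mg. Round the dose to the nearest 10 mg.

600 mg

SCr = 91 / 88.4 = 1.029 mg/dL
CrCl = (140 − 87) × 64.5 / (72 × 1.029) × 0.85 = 3418.5 / 74.09 × 0.85 ≈ 39.2 mL/min
CrCl ≈ 39 mL/min → bracket 35–79 mL/min.
60% of 1000 mg = 600 mg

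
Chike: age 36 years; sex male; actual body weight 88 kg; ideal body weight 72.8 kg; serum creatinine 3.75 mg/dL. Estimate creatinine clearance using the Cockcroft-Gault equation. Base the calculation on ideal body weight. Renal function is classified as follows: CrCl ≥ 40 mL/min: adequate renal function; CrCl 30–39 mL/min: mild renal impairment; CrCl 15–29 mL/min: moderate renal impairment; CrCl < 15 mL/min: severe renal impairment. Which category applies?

moderate renal impairment

CrCl = (140 − 36) × 72.8 / (72 × 3.75) = 7571.2 / 270.00 ≈ 28.0 mL/min
28 mL/min falls in the 'moderate renal impairment' range.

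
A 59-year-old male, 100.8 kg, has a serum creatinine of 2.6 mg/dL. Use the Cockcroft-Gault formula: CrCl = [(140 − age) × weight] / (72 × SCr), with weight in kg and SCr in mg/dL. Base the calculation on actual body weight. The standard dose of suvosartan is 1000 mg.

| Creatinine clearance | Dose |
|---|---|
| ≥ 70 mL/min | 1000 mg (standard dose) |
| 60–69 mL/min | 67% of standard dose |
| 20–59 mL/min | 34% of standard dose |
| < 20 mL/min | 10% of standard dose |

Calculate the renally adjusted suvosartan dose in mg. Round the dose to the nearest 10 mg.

340 mg

CrCl = (140 − 59) × 100.8 / (72 × 2.6) = 8164.8 / 187.20 ≈ 43.6 mL/min
CrCl ≈ 44 mL/min → bracket 20–59 mL/min.
34% of 1000 mg = 340 mg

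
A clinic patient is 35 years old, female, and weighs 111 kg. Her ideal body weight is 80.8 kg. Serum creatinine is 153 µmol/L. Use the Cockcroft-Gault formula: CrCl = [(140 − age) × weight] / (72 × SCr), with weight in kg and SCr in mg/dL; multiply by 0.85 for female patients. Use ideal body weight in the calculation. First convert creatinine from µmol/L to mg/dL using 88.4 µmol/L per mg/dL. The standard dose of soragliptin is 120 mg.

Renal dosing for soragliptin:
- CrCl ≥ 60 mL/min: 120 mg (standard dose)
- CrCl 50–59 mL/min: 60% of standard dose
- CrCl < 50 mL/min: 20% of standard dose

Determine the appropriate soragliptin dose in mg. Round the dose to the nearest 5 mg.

SCr = 153 / 88.4 = 1.731 mg/dL
CrCl = (140 − 35) × 80.8 / (72 × 1.731) × 0.85 = 8484.0 / 124.63 × 0.85 ≈ 57.9 mL/min
CrCl ≈ 58 mL/min → bracket 50–59 mL/min.
60% of 120 mg = 72 mg → 70 mg

70 mg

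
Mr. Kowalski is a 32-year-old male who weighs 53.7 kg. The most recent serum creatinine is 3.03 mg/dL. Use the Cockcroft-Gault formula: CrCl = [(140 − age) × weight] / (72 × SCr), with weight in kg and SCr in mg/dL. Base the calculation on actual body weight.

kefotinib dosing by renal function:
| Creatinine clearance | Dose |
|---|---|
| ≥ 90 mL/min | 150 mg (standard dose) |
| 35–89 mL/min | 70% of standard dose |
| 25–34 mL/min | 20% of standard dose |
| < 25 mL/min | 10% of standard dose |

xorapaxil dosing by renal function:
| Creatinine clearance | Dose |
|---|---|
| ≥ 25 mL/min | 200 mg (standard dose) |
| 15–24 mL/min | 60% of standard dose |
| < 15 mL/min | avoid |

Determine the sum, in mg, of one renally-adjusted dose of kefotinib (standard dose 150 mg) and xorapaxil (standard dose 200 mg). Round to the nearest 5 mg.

CrCl = (140 − 32) × 53.7 / (72 × 3.03) = 5799.6 / 218.16 ≈ 26.6 mL/min
CrCl ≈ 27 mL/min.
kefotinib: 25–34 mL/min → 20% of 150 mg = 30 mg.
xorapaxil: ≥ 25 mL/min → 100% of 200 mg = 200 mg.
Total = 30 + 200 = 230 mg.

230 mg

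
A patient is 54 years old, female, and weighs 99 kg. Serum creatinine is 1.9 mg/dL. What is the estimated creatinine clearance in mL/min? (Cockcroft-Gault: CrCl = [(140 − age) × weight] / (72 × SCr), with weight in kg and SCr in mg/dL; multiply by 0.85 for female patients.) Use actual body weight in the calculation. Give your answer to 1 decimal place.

CrCl = (140 − 54) × 99 / (72 × 1.9) × 0.85 = 8514.0 / 136.80 × 0.85 ≈ 52.9 mL/min

52.9 mL/min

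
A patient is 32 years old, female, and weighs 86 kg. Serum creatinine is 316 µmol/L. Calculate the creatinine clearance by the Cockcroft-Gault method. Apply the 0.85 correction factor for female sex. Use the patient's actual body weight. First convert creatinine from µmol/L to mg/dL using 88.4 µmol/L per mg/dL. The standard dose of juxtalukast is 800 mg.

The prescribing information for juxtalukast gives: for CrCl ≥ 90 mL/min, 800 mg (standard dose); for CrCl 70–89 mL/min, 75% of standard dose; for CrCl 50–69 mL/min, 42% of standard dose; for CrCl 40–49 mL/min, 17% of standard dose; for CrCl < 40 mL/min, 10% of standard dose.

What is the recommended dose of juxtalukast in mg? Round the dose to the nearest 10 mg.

80 mg

SCr = 316 / 88.4 = 3.575 mg/dL
CrCl = (140 − 32) × 86 / (72 × 3.575) × 0.85 = 9288.0 / 257.40 × 0.85 ≈ 30.7 mL/min
CrCl ≈ 31 mL/min → bracket < 40 mL/min.
10% of 800 mg = 80 mg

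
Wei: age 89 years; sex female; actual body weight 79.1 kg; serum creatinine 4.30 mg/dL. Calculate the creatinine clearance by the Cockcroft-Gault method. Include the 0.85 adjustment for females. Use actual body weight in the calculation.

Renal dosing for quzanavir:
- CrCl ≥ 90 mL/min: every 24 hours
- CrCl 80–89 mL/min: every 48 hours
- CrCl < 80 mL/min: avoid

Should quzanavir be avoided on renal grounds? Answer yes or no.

yes

CrCl = (140 − 89) × 79.1 / (72 × 4.3) × 0.85 = 4034.1 / 309.60 × 0.85 ≈ 11.1 mL/min
CrCl ≈ 11 mL/min, which is < 80 mL/min.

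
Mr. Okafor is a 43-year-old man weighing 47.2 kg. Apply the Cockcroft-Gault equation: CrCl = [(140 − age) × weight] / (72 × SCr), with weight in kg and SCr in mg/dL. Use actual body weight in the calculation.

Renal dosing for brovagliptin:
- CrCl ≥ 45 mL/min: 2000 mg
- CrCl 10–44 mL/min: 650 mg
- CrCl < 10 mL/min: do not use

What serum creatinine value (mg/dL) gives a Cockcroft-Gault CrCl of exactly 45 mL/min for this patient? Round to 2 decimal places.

1.41 mg/dL

Standard dose requires CrCl ≥ 45 mL/min.
Set (140 − 43) × 47.2 / (72 × SCr) = 45
SCr = (140 − 43) × 47.2 / (72 × 45) = 1.413 mg/dL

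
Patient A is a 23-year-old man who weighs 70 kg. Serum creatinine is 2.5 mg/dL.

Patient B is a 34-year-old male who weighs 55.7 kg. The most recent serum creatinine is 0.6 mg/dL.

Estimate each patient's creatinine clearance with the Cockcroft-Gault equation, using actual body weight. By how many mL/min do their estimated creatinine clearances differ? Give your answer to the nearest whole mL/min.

Patient A: CrCl = (140 − 23) × 70 / (72 × 2.5) = 8190.0 / 180.00 ≈ 45.5 mL/min
Patient B: CrCl = (140 − 34) × 55.7 / (72 × 0.6) = 5904.2 / 43.20 ≈ 136.7 mL/min
|45.5 − 136.7| = 91.2 mL/min

91 mL/min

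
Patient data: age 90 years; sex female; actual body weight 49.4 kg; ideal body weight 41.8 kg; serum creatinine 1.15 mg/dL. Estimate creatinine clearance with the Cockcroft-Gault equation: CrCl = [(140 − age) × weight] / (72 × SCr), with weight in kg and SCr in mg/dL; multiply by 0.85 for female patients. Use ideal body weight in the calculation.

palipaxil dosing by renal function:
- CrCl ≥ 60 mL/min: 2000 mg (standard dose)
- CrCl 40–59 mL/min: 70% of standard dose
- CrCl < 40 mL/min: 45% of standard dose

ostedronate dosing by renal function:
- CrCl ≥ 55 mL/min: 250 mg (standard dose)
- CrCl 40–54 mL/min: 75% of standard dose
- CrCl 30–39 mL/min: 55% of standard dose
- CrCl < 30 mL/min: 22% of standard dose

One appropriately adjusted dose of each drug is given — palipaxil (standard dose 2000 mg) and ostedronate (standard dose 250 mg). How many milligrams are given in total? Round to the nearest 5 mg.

955 mg

CrCl = (140 − 90) × 41.8 / (72 × 1.15) × 0.85 = 2090.0 / 82.80 × 0.85 ≈ 21.5 mL/min
CrCl ≈ 21 mL/min.
palipaxil: < 40 mL/min → 45% of 2000 mg = 900 mg.
ostedronate: < 30 mL/min → 22% of 250 mg = 55 mg.
Total = 900 + 55 = 955 mg.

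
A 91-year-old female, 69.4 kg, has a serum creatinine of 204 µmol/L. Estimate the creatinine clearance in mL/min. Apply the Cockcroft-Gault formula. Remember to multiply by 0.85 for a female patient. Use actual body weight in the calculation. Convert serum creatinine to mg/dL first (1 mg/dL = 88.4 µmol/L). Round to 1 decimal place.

SCr = 204 / 88.4 = 2.308 mg/dL
CrCl = (140 − 91) × 69.4 / (72 × 2.308) × 0.85 = 3400.6 / 166.18 × 0.85 ≈ 17.4 mL/min

17.4 mL/min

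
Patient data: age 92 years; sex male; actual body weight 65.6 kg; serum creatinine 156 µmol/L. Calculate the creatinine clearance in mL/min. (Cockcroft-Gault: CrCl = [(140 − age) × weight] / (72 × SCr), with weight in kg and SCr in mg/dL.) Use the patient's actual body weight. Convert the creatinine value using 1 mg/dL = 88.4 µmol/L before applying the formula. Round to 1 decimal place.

SCr = 156 / 88.4 = 1.765 mg/dL
CrCl = (140 − 92) × 65.6 / (72 × 1.765) = 3148.8 / 127.08 ≈ 24.8 mL/min

24.8 mL/min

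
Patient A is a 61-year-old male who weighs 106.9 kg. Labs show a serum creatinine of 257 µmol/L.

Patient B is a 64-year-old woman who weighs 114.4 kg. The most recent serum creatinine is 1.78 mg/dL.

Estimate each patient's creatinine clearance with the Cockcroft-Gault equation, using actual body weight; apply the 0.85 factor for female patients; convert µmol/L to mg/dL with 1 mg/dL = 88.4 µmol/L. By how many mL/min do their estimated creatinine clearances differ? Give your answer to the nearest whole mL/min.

17 mL/min

Patient A: SCr = 257 / 88.4 = 2.907 mg/dL
Patient A: CrCl = (140 − 61) × 106.9 / (72 × 2.907) = 8445.1 / 209.30 ≈ 40.3 mL/min
Patient B: CrCl = (140 − 64) × 114.4 / (72 × 1.78) × 0.85 = 8694.4 / 128.16 × 0.85 ≈ 57.7 mL/min
|40.3 − 57.7| = 17.4 mL/min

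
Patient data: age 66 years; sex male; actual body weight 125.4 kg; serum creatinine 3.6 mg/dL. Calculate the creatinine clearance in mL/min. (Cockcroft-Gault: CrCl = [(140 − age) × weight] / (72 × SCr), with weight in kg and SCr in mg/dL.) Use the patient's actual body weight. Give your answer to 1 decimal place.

35.8 mL/min

CrCl = (140 − 66) × 125.4 / (72 × 3.6) = 9279.6 / 259.20 ≈ 35.8 mL/min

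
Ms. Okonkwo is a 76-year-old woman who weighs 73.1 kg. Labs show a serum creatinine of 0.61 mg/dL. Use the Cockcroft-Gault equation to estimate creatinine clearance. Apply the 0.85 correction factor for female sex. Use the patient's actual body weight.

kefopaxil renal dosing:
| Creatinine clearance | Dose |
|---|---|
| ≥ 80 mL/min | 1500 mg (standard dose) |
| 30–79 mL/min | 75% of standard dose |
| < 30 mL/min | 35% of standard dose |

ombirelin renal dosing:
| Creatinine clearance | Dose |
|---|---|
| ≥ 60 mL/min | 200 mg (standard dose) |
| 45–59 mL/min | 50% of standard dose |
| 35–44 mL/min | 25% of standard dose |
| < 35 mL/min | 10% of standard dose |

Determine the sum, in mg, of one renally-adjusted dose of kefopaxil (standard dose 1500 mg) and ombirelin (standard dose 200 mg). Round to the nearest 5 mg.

1700 mg

CrCl = (140 − 76) × 73.1 / (72 × 0.61) × 0.85 = 4678.4 / 43.92 × 0.85 ≈ 90.5 mL/min
CrCl ≈ 91 mL/min.
kefopaxil: ≥ 80 mL/min → 100% of 1500 mg = 1500 mg.
ombirelin: ≥ 60 mL/min → 100% of 200 mg = 200 mg.
Total = 1500 + 200 = 1700 mg.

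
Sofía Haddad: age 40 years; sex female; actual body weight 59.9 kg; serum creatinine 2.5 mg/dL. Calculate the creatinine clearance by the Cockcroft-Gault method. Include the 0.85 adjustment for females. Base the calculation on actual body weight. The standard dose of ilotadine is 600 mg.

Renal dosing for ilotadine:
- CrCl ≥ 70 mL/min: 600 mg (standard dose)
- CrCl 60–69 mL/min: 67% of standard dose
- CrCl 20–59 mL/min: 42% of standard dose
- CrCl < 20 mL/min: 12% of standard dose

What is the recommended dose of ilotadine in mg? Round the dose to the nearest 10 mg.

CrCl = (140 − 40) × 59.9 / (72 × 2.5) × 0.85 = 5990.0 / 180.00 × 0.85 ≈ 28.3 mL/min
CrCl ≈ 28 mL/min → bracket 20–59 mL/min.
42% of 600 mg = 252 mg → 250 mg

250 mg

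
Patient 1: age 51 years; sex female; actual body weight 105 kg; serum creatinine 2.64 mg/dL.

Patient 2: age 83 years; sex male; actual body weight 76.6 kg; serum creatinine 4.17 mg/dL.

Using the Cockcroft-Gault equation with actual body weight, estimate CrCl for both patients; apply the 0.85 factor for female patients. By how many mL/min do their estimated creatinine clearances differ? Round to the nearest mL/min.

Patient 1: CrCl = (140 − 51) × 105 / (72 × 2.64) × 0.85 = 9345.0 / 190.08 × 0.85 ≈ 41.8 mL/min
Patient 2: CrCl = (140 − 83) × 76.6 / (72 × 4.17) = 4366.2 / 300.24 ≈ 14.5 mL/min
|41.8 − 14.5| = 27.3 mL/min

27 mL/min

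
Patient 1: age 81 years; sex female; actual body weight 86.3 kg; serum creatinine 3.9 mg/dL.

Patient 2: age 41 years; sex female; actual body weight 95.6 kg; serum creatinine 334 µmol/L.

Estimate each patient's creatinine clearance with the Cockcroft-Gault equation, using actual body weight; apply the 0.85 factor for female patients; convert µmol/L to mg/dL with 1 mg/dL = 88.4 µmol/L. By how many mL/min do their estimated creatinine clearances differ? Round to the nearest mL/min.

Patient 1: CrCl = (140 − 81) × 86.3 / (72 × 3.9) × 0.85 = 5091.7 / 280.80 × 0.85 ≈ 15.4 mL/min
Patient 2: SCr = 334 / 88.4 = 3.778 mg/dL
Patient 2: CrCl = (140 − 41) × 95.6 / (72 × 3.778) × 0.85 = 9464.4 / 272.02 × 0.85 ≈ 29.6 mL/min
|15.4 − 29.6| = 14.2 mL/min

14 mL/min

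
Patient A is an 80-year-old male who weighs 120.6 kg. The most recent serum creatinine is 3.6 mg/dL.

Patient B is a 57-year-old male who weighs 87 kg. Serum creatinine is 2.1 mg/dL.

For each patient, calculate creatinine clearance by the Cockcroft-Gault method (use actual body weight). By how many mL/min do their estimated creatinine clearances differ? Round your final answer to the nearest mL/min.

Patient A: CrCl = (140 − 80) × 120.6 / (72 × 3.6) = 7236.0 / 259.20 ≈ 27.9 mL/min
Patient B: CrCl = (140 − 57) × 87 / (72 × 2.1) = 7221.0 / 151.20 ≈ 47.8 mL/min
|27.9 − 47.8| = 19.9 mL/min

20 mL/min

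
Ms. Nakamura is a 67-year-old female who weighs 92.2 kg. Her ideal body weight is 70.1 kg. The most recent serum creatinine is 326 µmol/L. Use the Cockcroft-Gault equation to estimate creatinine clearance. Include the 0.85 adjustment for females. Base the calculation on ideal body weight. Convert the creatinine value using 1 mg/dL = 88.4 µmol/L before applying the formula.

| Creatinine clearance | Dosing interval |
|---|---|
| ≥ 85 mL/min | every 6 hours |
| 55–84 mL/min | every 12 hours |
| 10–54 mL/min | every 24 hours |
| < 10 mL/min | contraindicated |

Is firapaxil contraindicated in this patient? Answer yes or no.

no

SCr = 326 / 88.4 = 3.688 mg/dL
CrCl = (140 − 67) × 70.1 / (72 × 3.688) × 0.85 = 5117.3 / 265.54 × 0.85 ≈ 16.4 mL/min
CrCl ≈ 16 mL/min, which is ≥ 10 mL/min.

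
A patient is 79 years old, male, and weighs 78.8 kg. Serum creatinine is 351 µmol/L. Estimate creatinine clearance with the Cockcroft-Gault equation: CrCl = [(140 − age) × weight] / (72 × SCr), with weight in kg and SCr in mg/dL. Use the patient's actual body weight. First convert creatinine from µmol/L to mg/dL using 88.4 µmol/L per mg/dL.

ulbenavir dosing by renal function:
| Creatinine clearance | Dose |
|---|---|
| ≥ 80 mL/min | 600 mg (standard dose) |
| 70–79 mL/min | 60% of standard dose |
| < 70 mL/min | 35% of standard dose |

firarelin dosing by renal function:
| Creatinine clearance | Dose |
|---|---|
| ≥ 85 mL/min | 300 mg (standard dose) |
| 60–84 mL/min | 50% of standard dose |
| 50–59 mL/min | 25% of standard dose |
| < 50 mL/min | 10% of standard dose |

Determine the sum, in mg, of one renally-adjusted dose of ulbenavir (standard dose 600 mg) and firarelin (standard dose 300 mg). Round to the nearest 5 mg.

SCr = 351 / 88.4 = 3.971 mg/dL
CrCl = (140 − 79) × 78.8 / (72 × 3.971) = 4806.8 / 285.91 ≈ 16.8 mL/min
CrCl ≈ 17 mL/min.
ulbenavir: < 70 mL/min → 35% of 600 mg = 210 mg.
firarelin: < 50 mL/min → 10% of 300 mg = 30 mg.
Total = 210 + 30 = 240 mg.

240 mg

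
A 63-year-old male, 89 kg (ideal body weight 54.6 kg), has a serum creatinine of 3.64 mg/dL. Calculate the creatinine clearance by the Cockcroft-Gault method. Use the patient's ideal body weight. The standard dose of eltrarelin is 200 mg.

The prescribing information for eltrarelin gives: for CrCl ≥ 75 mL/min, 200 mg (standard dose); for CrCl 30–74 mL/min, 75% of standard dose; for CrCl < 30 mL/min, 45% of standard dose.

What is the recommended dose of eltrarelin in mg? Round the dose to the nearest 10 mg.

90 mg

CrCl = (140 − 63) × 54.6 / (72 × 3.64) = 4204.2 / 262.08 ≈ 16.0 mL/min
CrCl ≈ 16 mL/min → bracket < 30 mL/min.
45% of 200 mg = 90 mg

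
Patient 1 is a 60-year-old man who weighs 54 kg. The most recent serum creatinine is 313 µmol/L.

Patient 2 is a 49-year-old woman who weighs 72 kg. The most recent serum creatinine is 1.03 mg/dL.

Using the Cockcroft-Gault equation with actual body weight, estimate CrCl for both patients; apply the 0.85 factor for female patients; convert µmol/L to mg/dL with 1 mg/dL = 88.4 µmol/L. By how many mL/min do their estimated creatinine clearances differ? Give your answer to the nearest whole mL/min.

Patient 1: SCr = 313 / 88.4 = 3.541 mg/dL
Patient 1: CrCl = (140 − 60) × 54 / (72 × 3.541) = 4320.0 / 254.95 ≈ 16.9 mL/min
Patient 2: CrCl = (140 − 49) × 72 / (72 × 1.03) × 0.85 = 6552.0 / 74.16 × 0.85 ≈ 75.1 mL/min
|16.9 − 75.1| = 58.2 mL/min

58 mL/min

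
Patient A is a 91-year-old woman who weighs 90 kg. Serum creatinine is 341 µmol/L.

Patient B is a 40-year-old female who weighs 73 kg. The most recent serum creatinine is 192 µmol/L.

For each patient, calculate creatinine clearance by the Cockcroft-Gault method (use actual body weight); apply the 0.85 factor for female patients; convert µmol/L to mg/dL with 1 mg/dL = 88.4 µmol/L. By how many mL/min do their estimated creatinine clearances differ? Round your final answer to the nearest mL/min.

Patient A: SCr = 341 / 88.4 = 3.857 mg/dL
Patient A: CrCl = (140 − 91) × 90 / (72 × 3.857) × 0.85 = 4410.0 / 277.70 × 0.85 ≈ 13.5 mL/min
Patient B: SCr = 192 / 88.4 = 2.172 mg/dL
Patient B: CrCl = (140 − 40) × 73 / (72 × 2.172) × 0.85 = 7300.0 / 156.38 × 0.85 ≈ 39.7 mL/min
|13.5 − 39.7| = 26.2 mL/min

26 mL/min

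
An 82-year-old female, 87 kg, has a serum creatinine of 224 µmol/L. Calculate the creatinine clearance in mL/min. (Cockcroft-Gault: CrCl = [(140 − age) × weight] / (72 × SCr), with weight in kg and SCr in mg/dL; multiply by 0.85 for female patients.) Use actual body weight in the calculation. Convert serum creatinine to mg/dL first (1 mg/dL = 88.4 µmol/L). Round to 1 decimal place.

23.5 mL/min

SCr = 224 / 88.4 = 2.534 mg/dL
CrCl = (140 − 82) × 87 / (72 × 2.534) × 0.85 = 5046.0 / 182.45 × 0.85 ≈ 23.5 mL/min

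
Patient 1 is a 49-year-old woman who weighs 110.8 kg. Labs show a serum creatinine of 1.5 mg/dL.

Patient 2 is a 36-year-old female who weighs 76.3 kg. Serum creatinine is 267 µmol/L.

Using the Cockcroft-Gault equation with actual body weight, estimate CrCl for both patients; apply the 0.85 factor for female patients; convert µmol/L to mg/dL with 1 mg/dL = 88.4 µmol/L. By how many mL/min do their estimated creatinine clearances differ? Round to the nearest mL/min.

48 mL/min

Patient 1: CrCl = (140 − 49) × 110.8 / (72 × 1.5) × 0.85 = 10082.8 / 108.00 × 0.85 ≈ 79.4 mL/min
Patient 2: SCr = 267 / 88.4 = 3.02 mg/dL
Patient 2: CrCl = (140 − 36) × 76.3 / (72 × 3.02) × 0.85 = 7935.2 / 217.44 × 0.85 ≈ 31.0 mL/min
|79.4 − 31.0| = 48.4 mL/min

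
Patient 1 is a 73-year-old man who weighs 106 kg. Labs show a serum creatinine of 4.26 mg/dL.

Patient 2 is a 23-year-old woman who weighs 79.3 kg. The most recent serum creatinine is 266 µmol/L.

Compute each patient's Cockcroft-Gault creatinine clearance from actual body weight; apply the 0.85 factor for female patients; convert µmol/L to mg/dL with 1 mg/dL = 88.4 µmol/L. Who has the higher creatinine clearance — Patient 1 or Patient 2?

Patient 1: CrCl = (140 − 73) × 106 / (72 × 4.26) = 7102.0 / 306.72 ≈ 23.2 mL/min
Patient 2: SCr = 266 / 88.4 = 3.009 mg/dL
Patient 2: CrCl = (140 − 23) × 79.3 / (72 × 3.009) × 0.85 = 9278.1 / 216.65 × 0.85 ≈ 36.4 mL/min
23.2 vs 36.4 mL/min → Patient 2 is higher.

Patient 2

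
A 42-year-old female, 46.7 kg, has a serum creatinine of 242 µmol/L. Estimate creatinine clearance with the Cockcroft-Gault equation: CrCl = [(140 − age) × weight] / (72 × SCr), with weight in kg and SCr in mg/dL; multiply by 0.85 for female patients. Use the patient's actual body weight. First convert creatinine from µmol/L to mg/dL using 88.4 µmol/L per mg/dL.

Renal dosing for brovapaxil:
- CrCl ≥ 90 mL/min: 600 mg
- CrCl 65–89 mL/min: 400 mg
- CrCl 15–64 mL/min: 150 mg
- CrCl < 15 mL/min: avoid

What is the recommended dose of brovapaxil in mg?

150 mg

SCr = 242 / 88.4 = 2.738 mg/dL
CrCl = (140 − 42) × 46.7 / (72 × 2.738) × 0.85 = 4576.6 / 197.14 × 0.85 ≈ 19.7 mL/min
CrCl ≈ 20 mL/min → bracket 15–64 mL/min.
Dose for this bracket: 150 mg.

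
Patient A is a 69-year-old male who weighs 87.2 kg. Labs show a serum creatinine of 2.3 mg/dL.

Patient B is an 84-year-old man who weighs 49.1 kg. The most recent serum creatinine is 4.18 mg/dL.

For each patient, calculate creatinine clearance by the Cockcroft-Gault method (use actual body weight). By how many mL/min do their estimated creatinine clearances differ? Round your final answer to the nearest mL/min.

28 mL/min

Patient A: CrCl = (140 − 69) × 87.2 / (72 × 2.3) = 6191.2 / 165.60 ≈ 37.4 mL/min
Patient B: CrCl = (140 − 84) × 49.1 / (72 × 4.18) = 2749.6 / 300.96 ≈ 9.1 mL/min
|37.4 − 9.1| = 28.3 mL/min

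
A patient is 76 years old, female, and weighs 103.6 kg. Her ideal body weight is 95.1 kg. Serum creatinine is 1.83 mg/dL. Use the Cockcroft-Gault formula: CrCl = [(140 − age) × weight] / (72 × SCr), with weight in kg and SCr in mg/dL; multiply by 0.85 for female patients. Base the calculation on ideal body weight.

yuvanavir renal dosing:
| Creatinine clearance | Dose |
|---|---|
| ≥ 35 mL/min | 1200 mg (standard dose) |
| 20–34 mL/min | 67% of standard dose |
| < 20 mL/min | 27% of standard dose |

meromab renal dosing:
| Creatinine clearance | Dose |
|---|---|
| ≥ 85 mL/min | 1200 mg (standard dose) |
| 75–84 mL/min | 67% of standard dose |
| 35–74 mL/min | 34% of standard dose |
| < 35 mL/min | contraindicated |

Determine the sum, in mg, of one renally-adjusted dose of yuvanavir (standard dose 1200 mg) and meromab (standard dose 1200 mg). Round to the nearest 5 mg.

CrCl = (140 − 76) × 95.1 / (72 × 1.83) × 0.85 = 6086.4 / 131.76 × 0.85 ≈ 39.3 mL/min
CrCl ≈ 39 mL/min.
yuvanavir: ≥ 35 mL/min → 100% of 1200 mg = 1200 mg.
meromab: 35–74 mL/min → 34% of 1200 mg = 408 mg.
Total = 1200 + 408 = 1608 mg.

1610 mg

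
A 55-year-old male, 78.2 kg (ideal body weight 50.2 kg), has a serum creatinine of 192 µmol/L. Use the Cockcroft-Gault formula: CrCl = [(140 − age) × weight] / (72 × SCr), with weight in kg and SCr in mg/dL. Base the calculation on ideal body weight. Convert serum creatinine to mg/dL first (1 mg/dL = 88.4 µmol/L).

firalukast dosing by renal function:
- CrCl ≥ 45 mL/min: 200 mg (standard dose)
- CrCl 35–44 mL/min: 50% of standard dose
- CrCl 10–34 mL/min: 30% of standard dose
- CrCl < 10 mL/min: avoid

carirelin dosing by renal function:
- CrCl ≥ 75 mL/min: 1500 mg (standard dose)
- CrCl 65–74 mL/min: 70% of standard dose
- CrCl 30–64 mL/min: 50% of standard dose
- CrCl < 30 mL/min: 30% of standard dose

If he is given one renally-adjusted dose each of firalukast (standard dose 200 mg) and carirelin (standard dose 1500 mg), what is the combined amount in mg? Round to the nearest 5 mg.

SCr = 192 / 88.4 = 2.172 mg/dL
CrCl = (140 − 55) × 50.2 / (72 × 2.172) = 4267.0 / 156.38 ≈ 27.3 mL/min
CrCl ≈ 27 mL/min.
firalukast: 10–34 mL/min → 30% of 200 mg = 60 mg.
carirelin: < 30 mL/min → 30% of 1500 mg = 450 mg.
Total = 60 + 450 = 510 mg.

510 mg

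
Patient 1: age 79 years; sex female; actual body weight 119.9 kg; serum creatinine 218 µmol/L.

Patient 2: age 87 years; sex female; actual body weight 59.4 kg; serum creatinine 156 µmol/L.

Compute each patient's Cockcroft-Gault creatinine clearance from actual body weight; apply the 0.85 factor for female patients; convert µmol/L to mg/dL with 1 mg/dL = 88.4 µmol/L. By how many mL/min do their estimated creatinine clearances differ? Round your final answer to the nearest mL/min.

Patient 1: SCr = 218 / 88.4 = 2.466 mg/dL
Patient 1: CrCl = (140 − 79) × 119.9 / (72 × 2.466) × 0.85 = 7313.9 / 177.55 × 0.85 ≈ 35.0 mL/min
Patient 2: SCr = 156 / 88.4 = 1.765 mg/dL
Patient 2: CrCl = (140 − 87) × 59.4 / (72 × 1.765) × 0.85 = 3148.2 / 127.08 × 0.85 ≈ 21.1 mL/min
|35.0 − 21.1| = 13.9 mL/min

14 mL/min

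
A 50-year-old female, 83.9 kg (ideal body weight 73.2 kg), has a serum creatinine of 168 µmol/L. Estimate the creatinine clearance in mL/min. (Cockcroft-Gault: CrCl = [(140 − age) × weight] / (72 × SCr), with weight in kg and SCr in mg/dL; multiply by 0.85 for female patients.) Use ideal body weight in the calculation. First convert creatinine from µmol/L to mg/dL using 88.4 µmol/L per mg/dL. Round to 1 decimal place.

SCr = 168 / 88.4 = 1.9 mg/dL
CrCl = (140 − 50) × 73.2 / (72 × 1.9) × 0.85 = 6588.0 / 136.80 × 0.85 ≈ 40.9 mL/min

40.9 mL/min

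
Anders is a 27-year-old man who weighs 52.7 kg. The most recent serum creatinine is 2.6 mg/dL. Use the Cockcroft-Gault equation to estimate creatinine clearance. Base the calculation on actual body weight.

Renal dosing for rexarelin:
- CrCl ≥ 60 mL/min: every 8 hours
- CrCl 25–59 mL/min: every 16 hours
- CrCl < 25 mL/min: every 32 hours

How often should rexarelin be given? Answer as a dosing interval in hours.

every 16 hours

CrCl = (140 − 27) × 52.7 / (72 × 2.6) = 5955.1 / 187.20 ≈ 31.8 mL/min
CrCl ≈ 32 mL/min → bracket 25–59 mL/min → every 16 hours.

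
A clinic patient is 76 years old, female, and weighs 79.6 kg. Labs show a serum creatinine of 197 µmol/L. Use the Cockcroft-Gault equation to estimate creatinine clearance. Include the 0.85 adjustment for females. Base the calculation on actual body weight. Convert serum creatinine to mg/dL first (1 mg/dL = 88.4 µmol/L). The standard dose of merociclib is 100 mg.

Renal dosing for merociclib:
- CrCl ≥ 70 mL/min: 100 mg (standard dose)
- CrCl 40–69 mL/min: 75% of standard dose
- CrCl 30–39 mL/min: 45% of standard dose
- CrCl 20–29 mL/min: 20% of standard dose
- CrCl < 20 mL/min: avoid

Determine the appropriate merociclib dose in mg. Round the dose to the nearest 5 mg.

SCr = 197 / 88.4 = 2.229 mg/dL
CrCl = (140 − 76) × 79.6 / (72 × 2.229) × 0.85 = 5094.4 / 160.49 × 0.85 ≈ 27.0 mL/min
CrCl ≈ 27 mL/min → bracket 20–29 mL/min.
20% of 100 mg = 20 mg

20 mg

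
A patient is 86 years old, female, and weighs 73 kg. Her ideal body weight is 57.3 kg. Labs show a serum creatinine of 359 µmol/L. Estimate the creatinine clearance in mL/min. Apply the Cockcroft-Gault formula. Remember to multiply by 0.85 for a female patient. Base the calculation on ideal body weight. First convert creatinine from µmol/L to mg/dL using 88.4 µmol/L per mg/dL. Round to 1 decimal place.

SCr = 359 / 88.4 = 4.061 mg/dL
CrCl = (140 − 86) × 57.3 / (72 × 4.061) × 0.85 = 3094.2 / 292.39 × 0.85 ≈ 9.0 mL/min

9.0 mL/min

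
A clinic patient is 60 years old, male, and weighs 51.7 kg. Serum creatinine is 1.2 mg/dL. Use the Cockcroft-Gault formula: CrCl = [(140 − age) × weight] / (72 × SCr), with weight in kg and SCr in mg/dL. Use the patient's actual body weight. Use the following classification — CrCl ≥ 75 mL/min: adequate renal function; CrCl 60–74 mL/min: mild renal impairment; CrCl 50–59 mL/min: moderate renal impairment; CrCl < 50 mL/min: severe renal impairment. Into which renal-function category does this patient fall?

severe renal impairment

CrCl = (140 − 60) × 51.7 / (72 × 1.2) = 4136.0 / 86.40 ≈ 47.9 mL/min
48 mL/min falls in the 'severe renal impairment' range.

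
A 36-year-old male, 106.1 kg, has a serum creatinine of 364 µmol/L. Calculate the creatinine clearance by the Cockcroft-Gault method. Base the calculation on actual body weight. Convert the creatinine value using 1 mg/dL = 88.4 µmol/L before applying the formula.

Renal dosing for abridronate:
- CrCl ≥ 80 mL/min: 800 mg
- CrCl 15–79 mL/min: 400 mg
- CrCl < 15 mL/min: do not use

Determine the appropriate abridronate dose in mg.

SCr = 364 / 88.4 = 4.118 mg/dL
CrCl = (140 − 36) × 106.1 / (72 × 4.118) = 11034.4 / 296.50 ≈ 37.2 mL/min
CrCl ≈ 37 mL/min → bracket 15–79 mL/min.
Dose for this bracket: 400 mg.

400 mg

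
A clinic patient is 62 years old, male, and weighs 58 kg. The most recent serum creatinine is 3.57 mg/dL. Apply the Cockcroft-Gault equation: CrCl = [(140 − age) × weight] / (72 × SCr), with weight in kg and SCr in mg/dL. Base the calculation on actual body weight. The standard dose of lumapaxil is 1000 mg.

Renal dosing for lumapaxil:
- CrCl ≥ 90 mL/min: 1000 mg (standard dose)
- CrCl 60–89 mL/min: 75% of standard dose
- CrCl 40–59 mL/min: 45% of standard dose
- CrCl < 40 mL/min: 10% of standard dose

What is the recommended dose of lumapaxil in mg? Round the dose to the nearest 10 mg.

100 mg

CrCl = (140 − 62) × 58 / (72 × 3.57) = 4524.0 / 257.04 ≈ 17.6 mL/min
CrCl ≈ 18 mL/min → bracket < 40 mL/min.
10% of 1000 mg = 100 mg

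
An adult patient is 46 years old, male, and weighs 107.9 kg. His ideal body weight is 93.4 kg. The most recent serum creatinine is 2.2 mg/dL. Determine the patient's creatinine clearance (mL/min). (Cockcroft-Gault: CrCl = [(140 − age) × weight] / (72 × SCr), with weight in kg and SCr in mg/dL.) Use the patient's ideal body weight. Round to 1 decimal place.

55.4 mL/min

CrCl = (140 − 46) × 93.4 / (72 × 2.2) = 8779.6 / 158.40 ≈ 55.4 mL/min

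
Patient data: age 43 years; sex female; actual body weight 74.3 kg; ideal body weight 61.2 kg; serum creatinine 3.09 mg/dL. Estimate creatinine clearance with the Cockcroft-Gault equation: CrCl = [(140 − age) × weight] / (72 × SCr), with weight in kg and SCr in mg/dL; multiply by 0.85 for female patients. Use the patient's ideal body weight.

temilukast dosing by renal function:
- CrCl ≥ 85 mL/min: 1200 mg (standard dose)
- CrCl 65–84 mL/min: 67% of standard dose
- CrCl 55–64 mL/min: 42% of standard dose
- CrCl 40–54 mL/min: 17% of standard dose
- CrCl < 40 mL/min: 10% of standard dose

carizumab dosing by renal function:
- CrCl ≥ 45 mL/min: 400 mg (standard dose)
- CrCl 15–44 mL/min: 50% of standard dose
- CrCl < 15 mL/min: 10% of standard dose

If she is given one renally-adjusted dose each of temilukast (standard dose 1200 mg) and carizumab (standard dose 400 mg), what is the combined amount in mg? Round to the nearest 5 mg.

320 mg

CrCl = (140 − 43) × 61.2 / (72 × 3.09) × 0.85 = 5936.4 / 222.48 × 0.85 ≈ 22.7 mL/min
CrCl ≈ 23 mL/min.
temilukast: < 40 mL/min → 10% of 1200 mg = 120 mg.
carizumab: 15–44 mL/min → 50% of 400 mg = 200 mg.
Total = 120 + 200 = 320 mg.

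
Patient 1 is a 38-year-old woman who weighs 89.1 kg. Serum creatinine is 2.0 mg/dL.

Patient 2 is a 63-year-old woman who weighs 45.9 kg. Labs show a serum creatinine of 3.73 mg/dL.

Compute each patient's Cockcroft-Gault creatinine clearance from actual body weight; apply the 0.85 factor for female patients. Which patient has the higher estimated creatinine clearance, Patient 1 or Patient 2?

Patient 1: CrCl = (140 − 38) × 89.1 / (72 × 2) × 0.85 = 9088.2 / 144.00 × 0.85 ≈ 53.6 mL/min
Patient 2: CrCl = (140 − 63) × 45.9 / (72 × 3.73) × 0.85 = 3534.3 / 268.56 × 0.85 ≈ 11.2 mL/min
53.6 vs 11.2 mL/min → Patient 1 is higher.

Patient 1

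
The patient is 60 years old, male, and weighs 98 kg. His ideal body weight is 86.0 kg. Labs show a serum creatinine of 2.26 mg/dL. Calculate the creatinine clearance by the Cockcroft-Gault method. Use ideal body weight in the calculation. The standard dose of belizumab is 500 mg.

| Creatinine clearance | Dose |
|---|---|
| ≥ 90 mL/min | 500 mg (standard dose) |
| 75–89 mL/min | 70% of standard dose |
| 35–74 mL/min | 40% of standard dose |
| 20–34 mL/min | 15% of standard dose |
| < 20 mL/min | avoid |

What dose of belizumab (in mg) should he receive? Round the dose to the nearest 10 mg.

200 mg

CrCl = (140 − 60) × 86 / (72 × 2.26) = 6880.0 / 162.72 ≈ 42.3 mL/min
CrCl ≈ 42 mL/min → bracket 35–74 mL/min.
40% of 500 mg = 200 mg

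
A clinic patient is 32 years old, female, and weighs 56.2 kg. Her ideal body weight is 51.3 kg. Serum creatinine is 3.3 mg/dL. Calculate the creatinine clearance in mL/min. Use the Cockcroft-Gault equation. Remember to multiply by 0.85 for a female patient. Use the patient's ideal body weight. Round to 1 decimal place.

19.8 mL/min

CrCl = (140 − 32) × 51.3 / (72 × 3.3) × 0.85 = 5540.4 / 237.60 × 0.85 ≈ 19.8 mL/min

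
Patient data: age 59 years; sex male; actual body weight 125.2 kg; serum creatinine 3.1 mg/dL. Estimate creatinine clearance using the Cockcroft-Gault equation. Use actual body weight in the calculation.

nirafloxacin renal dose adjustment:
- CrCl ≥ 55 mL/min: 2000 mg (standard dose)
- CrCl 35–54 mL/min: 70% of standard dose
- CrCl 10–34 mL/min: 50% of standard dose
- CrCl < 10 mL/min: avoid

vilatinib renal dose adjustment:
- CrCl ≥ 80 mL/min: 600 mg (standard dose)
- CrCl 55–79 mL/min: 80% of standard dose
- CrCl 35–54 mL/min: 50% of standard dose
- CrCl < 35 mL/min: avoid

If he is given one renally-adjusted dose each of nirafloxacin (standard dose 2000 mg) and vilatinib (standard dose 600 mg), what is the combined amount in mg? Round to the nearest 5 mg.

1700 mg

CrCl = (140 − 59) × 125.2 / (72 × 3.1) = 10141.2 / 223.20 ≈ 45.4 mL/min
CrCl ≈ 45 mL/min.
nirafloxacin: 35–54 mL/min → 70% of 2000 mg = 1400 mg.
vilatinib: 35–54 mL/min → 50% of 600 mg = 300 mg.
Total = 1400 + 300 = 1700 mg.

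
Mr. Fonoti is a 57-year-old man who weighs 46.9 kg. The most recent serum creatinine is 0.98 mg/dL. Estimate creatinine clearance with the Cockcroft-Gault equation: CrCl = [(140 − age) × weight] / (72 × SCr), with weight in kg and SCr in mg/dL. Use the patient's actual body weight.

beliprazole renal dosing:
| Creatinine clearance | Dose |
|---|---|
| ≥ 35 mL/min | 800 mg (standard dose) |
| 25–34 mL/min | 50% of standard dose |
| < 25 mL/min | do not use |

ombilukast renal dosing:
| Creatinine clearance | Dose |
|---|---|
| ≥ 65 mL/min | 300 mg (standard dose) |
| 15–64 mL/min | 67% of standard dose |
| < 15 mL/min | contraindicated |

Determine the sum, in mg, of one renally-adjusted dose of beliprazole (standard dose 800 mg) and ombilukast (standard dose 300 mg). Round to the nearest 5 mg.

1000 mg

CrCl = (140 − 57) × 46.9 / (72 × 0.98) = 3892.7 / 70.56 ≈ 55.2 mL/min
CrCl ≈ 55 mL/min.
beliprazole: ≥ 35 mL/min → 100% of 800 mg = 800 mg.
ombilukast: 15–64 mL/min → 67% of 300 mg = 201 mg.
Total = 800 + 201 = 1001 mg.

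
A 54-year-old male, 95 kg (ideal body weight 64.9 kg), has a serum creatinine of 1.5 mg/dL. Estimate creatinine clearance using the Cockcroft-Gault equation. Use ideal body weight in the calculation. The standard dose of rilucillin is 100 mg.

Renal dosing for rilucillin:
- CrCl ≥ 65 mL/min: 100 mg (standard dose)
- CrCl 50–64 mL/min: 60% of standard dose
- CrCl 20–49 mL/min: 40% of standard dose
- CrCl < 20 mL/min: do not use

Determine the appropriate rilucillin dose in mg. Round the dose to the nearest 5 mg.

CrCl = (140 − 54) × 64.9 / (72 × 1.5) = 5581.4 / 108.00 ≈ 51.7 mL/min
CrCl ≈ 52 mL/min → bracket 50–64 mL/min.
60% of 100 mg = 60 mg

60 mg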